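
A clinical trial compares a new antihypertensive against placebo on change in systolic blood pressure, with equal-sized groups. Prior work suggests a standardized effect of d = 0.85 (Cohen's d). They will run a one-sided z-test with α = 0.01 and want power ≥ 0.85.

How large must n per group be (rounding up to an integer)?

Set Φ(δ − 2.326) = 0.85; then δ − 2.326 = Φ⁻¹(0.85) = 1.036, giving δ = 3.363.
δ = d·√(n/2) ⇒ n = 2(δ/d)² = 2 × (3.363 / 0.85)² = 31.30.
Round up to the next whole unit.

n = 32 per group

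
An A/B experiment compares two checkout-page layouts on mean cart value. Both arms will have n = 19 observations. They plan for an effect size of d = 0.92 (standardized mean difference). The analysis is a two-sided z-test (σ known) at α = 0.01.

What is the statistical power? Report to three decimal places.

Noncentrality parameter: δ = d·√(n/2) = 0.92 × √(19/2) = 2.8356
Two-sided α = 0.01 → critical value z_{0.005} = 2.576.
Power = Φ(δ − 2.576) + Φ(−δ − 2.576) = Φ(0.260) + Φ(-5.411) = 0.6025 + 0.0000 = 0.6025.

Power ≈ 0.602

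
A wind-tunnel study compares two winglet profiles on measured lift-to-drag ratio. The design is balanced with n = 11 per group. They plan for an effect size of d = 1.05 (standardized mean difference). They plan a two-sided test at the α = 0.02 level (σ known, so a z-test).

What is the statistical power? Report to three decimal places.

Noncentrality parameter: δ = d·√(n/2) = 1.05 × √(11/2) = 2.4625
Critical value for a two-sided test at α = 0.02: z_{α/2} = 2.326.
Power = Φ(δ − 2.326) + Φ(−δ − 2.326) = Φ(0.136) + Φ(-4.789) = 0.5541 + 0.0000 = 0.5541.

Power ≈ 0.554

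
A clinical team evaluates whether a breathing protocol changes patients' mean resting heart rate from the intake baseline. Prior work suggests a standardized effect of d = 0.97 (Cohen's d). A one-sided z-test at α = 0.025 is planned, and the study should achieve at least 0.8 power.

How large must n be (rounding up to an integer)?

n = 9

Set Φ(δ − 1.960) = 0.8; then δ − 1.960 = Φ⁻¹(0.8) = 0.842, giving δ = 2.802.
δ = d·√n ⇒ n = (δ/d)² = (2.802 / 0.97)² = 8.34.
Rounding up, n = 9.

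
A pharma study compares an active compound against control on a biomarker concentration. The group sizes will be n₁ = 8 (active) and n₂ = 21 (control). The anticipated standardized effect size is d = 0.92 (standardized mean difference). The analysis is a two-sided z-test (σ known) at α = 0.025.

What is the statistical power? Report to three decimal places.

Power ≈ 0.489

Noncentrality parameter: δ = d / √(1/n₁ + 1/n₂) = 0.92 / √(1/8 + 1/21) = 2.2143
Critical value for a two-sided test at α = 0.025: z_{α/2} = 2.241.
Power = Φ(δ − 2.241) + Φ(−δ − 2.241) = Φ(-0.027) + Φ(-4.456) = 0.4892 + 0.0000 = 0.4892.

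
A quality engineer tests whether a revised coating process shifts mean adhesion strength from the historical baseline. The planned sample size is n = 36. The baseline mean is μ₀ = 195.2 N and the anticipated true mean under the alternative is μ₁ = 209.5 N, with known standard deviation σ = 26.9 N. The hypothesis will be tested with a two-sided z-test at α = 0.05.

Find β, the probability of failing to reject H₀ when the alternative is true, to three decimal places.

Standardized effect: d = |μ₁ − μ₀| / σ = |209.5 − 195.2| / 26.9 = 0.5316
Noncentrality parameter: δ = d·√n = 0.5316 × √36 = 3.1896
Critical value for a two-sided test at α = 0.05: z_{α/2} = 1.960.
Power = Φ(δ − 1.960) + Φ(−δ − 1.960) = Φ(1.230) + Φ(-5.150) = 0.8906 + 0.0000 = 0.8906.
Type II error: β = 1 − power = 1 − 0.8906 = 0.1094.

β ≈ 0.109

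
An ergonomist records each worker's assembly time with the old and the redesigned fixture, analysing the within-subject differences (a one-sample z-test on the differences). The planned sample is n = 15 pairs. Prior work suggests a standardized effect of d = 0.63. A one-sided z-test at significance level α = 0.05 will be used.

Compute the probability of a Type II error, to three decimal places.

β ≈ 0.213

Noncentrality parameter: δ = d·√n = 0.63 × √15 = 2.4400
Critical value for a one-sided test at α = 0.05: z_α = 1.645.
Power = Φ(δ − 1.645) = Φ(0.795) = 0.7867.
Type II error: β = 1 − power = 1 − 0.7867 = 0.2133.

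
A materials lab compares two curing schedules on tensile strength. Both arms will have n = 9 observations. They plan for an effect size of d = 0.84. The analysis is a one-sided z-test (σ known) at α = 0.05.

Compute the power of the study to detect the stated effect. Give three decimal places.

Power ≈ 0.555

Noncentrality parameter: δ = d·√(n/2) = 0.84 × √(9/2) = 1.7819
Critical value for a one-sided test at α = 0.05: z_α = 1.645.
Power = Φ(δ − 1.645) = Φ(0.137) = 0.5545.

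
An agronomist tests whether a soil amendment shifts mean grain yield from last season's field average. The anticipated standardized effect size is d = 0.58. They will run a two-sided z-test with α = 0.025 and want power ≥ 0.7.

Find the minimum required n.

n = 23

Set Φ(δ − 2.241) = 0.7; then δ − 2.241 = Φ⁻¹(0.7) = 0.524, giving δ = 2.766.
(Ignoring the negligible lower-tail rejection probability gives the usual closed-form inversion.)
δ = d·√n ⇒ n = (δ/d)² = (2.766 / 0.58)² = 22.74.
Round up to the next whole unit.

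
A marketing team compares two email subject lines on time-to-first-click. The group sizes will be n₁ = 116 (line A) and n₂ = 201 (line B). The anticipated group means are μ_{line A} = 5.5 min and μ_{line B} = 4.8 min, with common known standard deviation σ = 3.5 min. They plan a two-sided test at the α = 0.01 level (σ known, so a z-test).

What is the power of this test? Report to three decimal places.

Power ≈ 0.195

Standardized effect: d = |μ_{line A} − μ_{line B}| / σ = |5.5 − 4.8| / 3.5 = 0.2000
Noncentrality parameter: λ = d / √(1/n₁ + 1/n₂) = 0.2000 / √(1/116 + 1/201) = 1.7152
Two-sided α = 0.01 → critical value z_{0.005} = 2.576.
Power = Φ(λ − 2.576) + Φ(−λ − 2.576) = Φ(-0.861) + Φ(-4.291) = 0.1947 + 0.0000 = 0.1947.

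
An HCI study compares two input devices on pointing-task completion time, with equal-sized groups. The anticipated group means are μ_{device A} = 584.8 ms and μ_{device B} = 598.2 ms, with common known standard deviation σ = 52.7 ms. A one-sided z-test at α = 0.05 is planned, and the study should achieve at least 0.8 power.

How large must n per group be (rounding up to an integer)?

Standardized effect: d = |μ_{device A} − μ_{device B}| / σ = |584.8 − 598.2| / 52.7 = 0.2543
Set Φ(δ − 1.645) = 0.8; then δ − 1.645 = Φ⁻¹(0.8) = 0.842, giving δ = 2.486.
δ = d·√(n/2) ⇒ n = 2(δ/d)² = 2 × (2.486 / 0.2543)² = 191.25.
Rounding up, n = 192 per group.

n = 192 per group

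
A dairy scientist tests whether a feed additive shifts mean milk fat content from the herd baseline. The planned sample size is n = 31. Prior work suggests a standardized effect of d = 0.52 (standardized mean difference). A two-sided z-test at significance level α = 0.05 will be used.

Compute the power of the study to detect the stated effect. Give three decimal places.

Power ≈ 0.825

Noncentrality parameter: δ = d·√n = 0.52 × √31 = 2.8952
Critical value for a two-sided test at α = 0.05: z_{α/2} = 1.960.
Power = Φ(δ − 1.960) + Φ(−δ − 1.960) = Φ(0.935) + Φ(-4.855) = 0.8252 + 0.0000 = 0.8252.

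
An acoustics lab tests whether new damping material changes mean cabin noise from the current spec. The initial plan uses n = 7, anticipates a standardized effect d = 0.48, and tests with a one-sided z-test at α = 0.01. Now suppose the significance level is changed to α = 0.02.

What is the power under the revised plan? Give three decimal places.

Power ≈ 0.217

δ = d·√n = 0.48 × √7 = 1.2700 (unchanged). New critical value: z_{0.02} = 2.054.
Revised power = Φ(δ − 2.054) = Φ(-0.784) = 0.2166.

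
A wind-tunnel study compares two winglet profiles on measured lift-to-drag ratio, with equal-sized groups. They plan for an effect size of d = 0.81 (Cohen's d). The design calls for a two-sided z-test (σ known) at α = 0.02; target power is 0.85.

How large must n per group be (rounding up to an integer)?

n = 35 per group

Set Φ(δ − 2.326) = 0.85; then δ − 2.326 = Φ⁻¹(0.85) = 1.036, giving δ = 3.363.
(For δ > 0 the lower-tail rejection region contributes negligibly to power, so the one-term inversion is standard.)
δ = d·√(n/2) ⇒ n = 2(δ/d)² = 2 × (3.363 / 0.81)² = 34.47.
Rounding up, n = 35 per group.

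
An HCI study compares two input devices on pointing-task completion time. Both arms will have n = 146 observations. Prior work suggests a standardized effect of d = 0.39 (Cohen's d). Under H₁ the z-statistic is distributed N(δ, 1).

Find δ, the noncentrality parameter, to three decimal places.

δ ≈ 3.332

δ = d·√(n/2) = 0.39 × √(146/2) = 3.3322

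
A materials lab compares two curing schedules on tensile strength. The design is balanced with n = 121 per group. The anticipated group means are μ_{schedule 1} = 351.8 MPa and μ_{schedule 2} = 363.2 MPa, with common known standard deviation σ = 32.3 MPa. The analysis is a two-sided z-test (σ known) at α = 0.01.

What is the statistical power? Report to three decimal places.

Standardized effect: d = |μ_{schedule 1} − μ_{schedule 2}| / σ = |351.8 − 363.2| / 32.3 = 0.3529
Noncentrality parameter: δ = d·√(n/2) = 0.3529 × √(121/2) = 2.7452
Critical value for a two-sided test at α = 0.01: z_{α/2} = 2.576.
Power = Φ(δ − 2.576) + Φ(−δ − 2.576) = Φ(0.169) + Φ(-5.321) = 0.5673 + 0.0000 = 0.5673.

Power ≈ 0.567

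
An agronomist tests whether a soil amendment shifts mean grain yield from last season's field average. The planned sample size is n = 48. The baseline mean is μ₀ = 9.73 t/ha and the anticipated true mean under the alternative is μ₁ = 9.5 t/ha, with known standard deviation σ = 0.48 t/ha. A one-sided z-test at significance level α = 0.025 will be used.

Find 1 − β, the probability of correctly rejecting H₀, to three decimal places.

Power ≈ 0.913

Standardized effect: d = |μ₁ − μ₀| / σ = |9.5 − 9.73| / 0.48 = 0.4792
Noncentrality parameter: δ = d·√n = 0.4792 × √48 = 3.3198
Critical value for a one-sided test at α = 0.025: z_α = 1.960.
Power = P(Z > 1.960 − δ) = Φ(1.360) = 0.9131.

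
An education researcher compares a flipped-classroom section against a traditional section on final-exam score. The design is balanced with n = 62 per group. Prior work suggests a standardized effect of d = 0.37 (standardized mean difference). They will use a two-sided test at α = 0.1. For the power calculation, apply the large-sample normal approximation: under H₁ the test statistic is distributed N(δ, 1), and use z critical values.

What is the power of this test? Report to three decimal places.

Power ≈ 0.661

Noncentrality parameter: δ = d·√(n/2) = 0.37 × √(62/2) = 2.0601
Critical value for a two-sided test at α = 0.1: z_{α/2} = 1.645.
Power = Φ(δ − 1.645) + Φ(−δ − 1.645) = Φ(0.415) + Φ(-3.705) = 0.6610 + 0.0001 = 0.6611.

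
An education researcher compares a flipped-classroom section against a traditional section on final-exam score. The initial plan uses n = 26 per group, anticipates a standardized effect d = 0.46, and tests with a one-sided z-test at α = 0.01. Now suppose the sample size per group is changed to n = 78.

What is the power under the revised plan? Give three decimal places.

With n = 78 per group: δ = d·√(n/2) = 0.46 × √(78/2) = 2.8727. Critical value z_{0.01} = 2.326.
Revised power = P(Z > 2.326 − δ) = Φ(0.546) = 0.7076.

Power ≈ 0.708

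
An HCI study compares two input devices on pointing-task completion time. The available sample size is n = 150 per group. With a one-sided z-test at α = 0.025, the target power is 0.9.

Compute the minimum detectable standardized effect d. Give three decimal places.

d ≈ 0.374

Required noncentrality: δ = z_{0.025} + z_{0.10} = 1.960 + 1.282 = 3.242.
δ = d·√(n/2) ⇒ d = δ/√(n/2) = 3.242/√(150/2) = 0.3743.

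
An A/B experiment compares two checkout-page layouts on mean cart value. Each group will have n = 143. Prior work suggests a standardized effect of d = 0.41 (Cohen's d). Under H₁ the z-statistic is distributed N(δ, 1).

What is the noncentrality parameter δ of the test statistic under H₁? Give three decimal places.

The noncentrality parameter scales effect size by the design's sample-size factor: δ = d·√(n/2) = 0.41 × √(143/2) = 3.4669

δ ≈ 3.467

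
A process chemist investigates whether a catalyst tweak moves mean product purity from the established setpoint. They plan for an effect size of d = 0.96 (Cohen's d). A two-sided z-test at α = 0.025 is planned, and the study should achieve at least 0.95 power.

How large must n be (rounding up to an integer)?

Set Φ(δ − 2.241) = 0.95; then δ − 2.241 = Φ⁻¹(0.95) = 1.645, giving δ = 3.886.
(Ignoring the negligible lower-tail rejection probability gives the usual closed-form inversion.)
δ = d·√n ⇒ n = (δ/d)² = (3.886 / 0.96)² = 16.39.
Round up to the next whole unit.

n = 17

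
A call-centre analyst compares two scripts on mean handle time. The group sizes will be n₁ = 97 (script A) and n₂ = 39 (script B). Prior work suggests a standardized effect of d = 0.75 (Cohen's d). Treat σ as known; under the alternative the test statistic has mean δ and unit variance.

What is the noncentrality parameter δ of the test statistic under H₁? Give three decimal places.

δ ≈ 3.956

δ = d / √(1/n₁ + 1/n₂) = 0.75 / √(1/97 + 1/39) = 3.9556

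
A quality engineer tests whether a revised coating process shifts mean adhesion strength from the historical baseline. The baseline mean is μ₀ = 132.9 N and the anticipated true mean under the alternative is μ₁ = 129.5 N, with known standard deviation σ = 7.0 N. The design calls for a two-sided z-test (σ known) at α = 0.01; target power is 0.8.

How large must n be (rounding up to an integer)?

Standardized effect: d = |μ₁ − μ₀| / σ = |129.5 − 132.9| / 7.0 = 0.4857
Set Φ(δ − 2.576) = 0.8; then δ − 2.576 = Φ⁻¹(0.8) = 0.842, giving δ = 3.417.
(Ignoring the negligible lower-tail rejection probability gives the usual closed-form inversion.)
δ = d·√n ⇒ n = (δ/d)² = (3.417 / 0.4857)² = 49.50.
Round up to the next whole unit.

n = 50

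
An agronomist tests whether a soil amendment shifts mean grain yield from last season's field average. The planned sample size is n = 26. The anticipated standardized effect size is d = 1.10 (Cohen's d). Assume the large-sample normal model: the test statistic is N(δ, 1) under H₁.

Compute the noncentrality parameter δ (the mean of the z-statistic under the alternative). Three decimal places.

δ = d·√n = 1.10 × √26 = 5.6089

δ ≈ 5.609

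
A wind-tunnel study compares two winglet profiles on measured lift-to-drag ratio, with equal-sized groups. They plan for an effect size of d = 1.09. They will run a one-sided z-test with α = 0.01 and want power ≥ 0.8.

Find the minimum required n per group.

Set Φ(δ − 2.326) = 0.8; then δ − 2.326 = Φ⁻¹(0.8) = 0.842, giving δ = 3.168.
δ = d·√(n/2) ⇒ n = 2(δ/d)² = 2 × (3.168 / 1.09)² = 16.89.
Round up to the next whole unit.

n = 17 per group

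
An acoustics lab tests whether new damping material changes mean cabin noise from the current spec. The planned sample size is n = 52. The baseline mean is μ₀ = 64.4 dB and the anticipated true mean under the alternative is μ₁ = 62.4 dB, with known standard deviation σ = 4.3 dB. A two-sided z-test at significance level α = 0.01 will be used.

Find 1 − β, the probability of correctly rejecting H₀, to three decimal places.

Power ≈ 0.782

Standardized effect: d = |μ₁ − μ₀| / σ = |62.4 − 64.4| / 4.3 = 0.4651
Noncentrality parameter: λ = d·√n = 0.4651 × √52 = 3.3540
Two-sided α = 0.01 → critical value z_{0.005} = 2.576.
Power = Φ(λ − 2.576) + Φ(−λ − 2.576) = Φ(0.778) + Φ(-5.930) = 0.7818 + 0.0000 = 0.7818.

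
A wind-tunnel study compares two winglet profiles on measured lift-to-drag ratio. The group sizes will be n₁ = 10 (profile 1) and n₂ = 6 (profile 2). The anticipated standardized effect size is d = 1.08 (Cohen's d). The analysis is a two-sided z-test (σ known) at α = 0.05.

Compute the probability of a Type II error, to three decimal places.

Noncentrality parameter: δ = d / √(1/n₁ + 1/n₂) = 1.08 / √(1/10 + 1/6) = 2.0914
Two-sided α = 0.05 → critical value z_{0.025} = 1.960.
Power = Φ(δ − 1.960) + Φ(−δ − 1.960) = Φ(0.131) + Φ(-4.051) = 0.5523 + 0.0000 = 0.5523.
Type II error: β = 1 − power = 1 − 0.5523 = 0.4477.

β ≈ 0.448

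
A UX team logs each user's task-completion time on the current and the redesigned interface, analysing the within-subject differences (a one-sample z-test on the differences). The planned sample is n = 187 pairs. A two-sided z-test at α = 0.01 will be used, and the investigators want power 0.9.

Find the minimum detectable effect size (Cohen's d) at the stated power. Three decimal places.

Need Φ(δ − 2.576) = 0.9, so δ = 2.576 + 1.282 = 3.857.
(The second rejection-region term Φ(−δ − z_{α/2}) is negligible and dropped.)
δ = d·√n ⇒ d = δ/√n = 3.857/√187 = 0.2821.

d ≈ 0.282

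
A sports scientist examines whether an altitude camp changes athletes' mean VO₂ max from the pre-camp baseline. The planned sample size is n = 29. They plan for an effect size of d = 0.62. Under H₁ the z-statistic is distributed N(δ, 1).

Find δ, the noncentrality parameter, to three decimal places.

δ ≈ 3.339

δ = d·√n = 0.62 × √29 = 3.3388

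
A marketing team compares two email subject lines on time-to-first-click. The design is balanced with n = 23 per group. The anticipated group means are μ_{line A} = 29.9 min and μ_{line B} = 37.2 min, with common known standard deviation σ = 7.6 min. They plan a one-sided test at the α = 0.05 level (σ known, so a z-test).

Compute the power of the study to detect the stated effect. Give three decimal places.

Power ≈ 0.947

Standardized effect: d = |μ_{line A} − μ_{line B}| / σ = |29.9 − 37.2| / 7.6 = 0.9605
Noncentrality parameter: δ = d·√(n/2) = 0.9605 × √(23/2) = 3.2573
One-sided α = 0.05 → critical value z_{0.05} = 1.645.
Power = Φ(δ − 1.645) = Φ(1.612) = 0.9466.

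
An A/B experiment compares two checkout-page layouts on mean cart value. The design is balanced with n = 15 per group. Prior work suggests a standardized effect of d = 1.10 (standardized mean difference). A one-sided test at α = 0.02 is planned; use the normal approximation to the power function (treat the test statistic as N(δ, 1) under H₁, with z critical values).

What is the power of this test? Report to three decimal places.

Noncentrality parameter: δ = d·√(n/2) = 1.10 × √(15/2) = 3.0125
Critical value for a one-sided test at α = 0.02: z_α = 2.054.
Power = Φ(δ − 2.054) = Φ(0.959) = 0.8312.

Power ≈ 0.831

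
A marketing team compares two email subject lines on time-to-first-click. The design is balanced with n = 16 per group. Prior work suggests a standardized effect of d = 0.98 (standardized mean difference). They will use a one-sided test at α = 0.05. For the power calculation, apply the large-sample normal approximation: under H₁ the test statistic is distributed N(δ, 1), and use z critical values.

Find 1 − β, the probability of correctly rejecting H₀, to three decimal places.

Noncentrality parameter: δ = d·√(n/2) = 0.98 × √(16/2) = 2.7719
One-sided α = 0.05 → critical value z_{0.05} = 1.645.
Power = P(Z > 1.645 − δ) = Φ(1.127) = 0.8701.

Power ≈ 0.870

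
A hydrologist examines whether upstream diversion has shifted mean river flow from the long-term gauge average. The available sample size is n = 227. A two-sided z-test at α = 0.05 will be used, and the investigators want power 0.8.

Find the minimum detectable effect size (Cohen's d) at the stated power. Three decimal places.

Required noncentrality: δ = z_{0.025} + z_{0.20} = 1.960 + 0.842 = 2.802.
(Lower-tail contribution to power is negligible for δ > 0.)
δ = d·√n ⇒ d = δ/√n = 2.802/√227 = 0.1859.

d ≈ 0.186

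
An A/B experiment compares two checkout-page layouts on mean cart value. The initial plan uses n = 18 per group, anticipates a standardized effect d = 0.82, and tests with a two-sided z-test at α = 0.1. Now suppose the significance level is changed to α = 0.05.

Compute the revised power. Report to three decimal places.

Power ≈ 0.691

δ = d·√(n/2) = 0.82 × √(18/2) = 2.4600 (unchanged). New critical value: z_{0.025} = 1.960.
Revised power = Φ(δ − 1.960) + Φ(−δ − 1.960) = Φ(0.500) + Φ(-4.420) = 0.6915 + 0.0000 = 0.6915.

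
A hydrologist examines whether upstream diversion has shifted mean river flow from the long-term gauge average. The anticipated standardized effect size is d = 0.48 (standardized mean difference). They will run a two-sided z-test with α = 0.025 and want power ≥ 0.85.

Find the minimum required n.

n = 47

Set Φ(δ − 2.241) = 0.85; then δ − 2.241 = Φ⁻¹(0.85) = 1.036, giving δ = 3.278.
(Ignoring the negligible lower-tail rejection probability gives the usual closed-form inversion.)
δ = d·√n ⇒ n = (δ/d)² = (3.278 / 0.48)² = 46.63.
Round up to the next whole unit.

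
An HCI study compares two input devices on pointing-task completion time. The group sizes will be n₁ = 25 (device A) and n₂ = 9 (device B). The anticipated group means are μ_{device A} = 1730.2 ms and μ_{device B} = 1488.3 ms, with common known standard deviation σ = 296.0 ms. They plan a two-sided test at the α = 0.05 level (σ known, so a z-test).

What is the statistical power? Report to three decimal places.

Power ≈ 0.557

Standardized effect: d = |μ_{device A} − μ_{device B}| / σ = |1730.2 − 1488.3| / 296.0 = 0.8172
Noncentrality parameter: δ = d / √(1/n₁ + 1/n₂) = 0.8172 / √(1/25 + 1/9) = 2.1023
Two-sided α = 0.05 → critical value z_{0.025} = 1.960.
Power = Φ(δ − 1.960) + Φ(−δ − 1.960) = Φ(0.142) + Φ(-4.062) = 0.5566 + 0.0000 = 0.5566.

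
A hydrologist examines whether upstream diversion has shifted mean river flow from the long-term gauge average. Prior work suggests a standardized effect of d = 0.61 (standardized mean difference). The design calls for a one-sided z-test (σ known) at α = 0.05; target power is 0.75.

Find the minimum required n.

Set Φ(δ − 1.645) = 0.75; then δ − 1.645 = Φ⁻¹(0.75) = 0.674, giving δ = 2.319.
δ = d·√n ⇒ n = (δ/d)² = (2.319 / 0.61)² = 14.46.
Rounding up, n = 15.

n = 15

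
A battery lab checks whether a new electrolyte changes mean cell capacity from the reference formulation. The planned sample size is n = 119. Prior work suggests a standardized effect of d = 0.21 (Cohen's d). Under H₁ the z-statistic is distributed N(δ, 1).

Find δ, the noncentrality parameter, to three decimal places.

δ ≈ 2.291

δ = d·√n = 0.21 × √119 = 2.2908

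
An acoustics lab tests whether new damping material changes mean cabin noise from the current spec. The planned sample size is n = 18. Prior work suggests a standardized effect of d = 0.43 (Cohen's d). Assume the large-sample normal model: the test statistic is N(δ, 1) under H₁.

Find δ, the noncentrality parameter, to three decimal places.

δ ≈ 1.824

The noncentrality parameter scales effect size by the design's sample-size factor: δ = d·√n = 0.43 × √18 = 1.8243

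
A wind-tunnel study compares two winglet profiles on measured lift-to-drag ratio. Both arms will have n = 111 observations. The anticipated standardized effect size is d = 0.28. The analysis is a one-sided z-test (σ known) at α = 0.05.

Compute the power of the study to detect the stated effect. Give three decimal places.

Noncentrality parameter: δ = d·√(n/2) = 0.28 × √(111/2) = 2.0860
Critical value for a one-sided test at α = 0.05: z_α = 1.645.
Power = Φ(δ − 1.645) = Φ(0.441) = 0.6704.

Power ≈ 0.670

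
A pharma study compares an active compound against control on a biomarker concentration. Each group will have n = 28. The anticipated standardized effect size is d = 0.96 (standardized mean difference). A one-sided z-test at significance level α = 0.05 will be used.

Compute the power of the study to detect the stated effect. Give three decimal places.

Noncentrality parameter: λ = d·√(n/2) = 0.96 × √(28/2) = 3.5920
Critical value for a one-sided test at α = 0.05: z_α = 1.645.
Power = Φ(λ − 1.645) = Φ(1.947) = 0.9742.

Power ≈ 0.974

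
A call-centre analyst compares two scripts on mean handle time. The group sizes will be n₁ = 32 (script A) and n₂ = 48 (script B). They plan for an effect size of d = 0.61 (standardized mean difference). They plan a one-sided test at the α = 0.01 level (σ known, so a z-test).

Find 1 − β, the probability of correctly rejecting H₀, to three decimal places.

Power ≈ 0.636

Noncentrality parameter: λ = d / √(1/n₁ + 1/n₂) = 0.61 / √(1/32 + 1/48) = 2.6729
One-sided α = 0.01 → critical value z_{0.01} = 2.326.
Power = P(Z > 2.326 − λ) = Φ(0.347) = 0.6355.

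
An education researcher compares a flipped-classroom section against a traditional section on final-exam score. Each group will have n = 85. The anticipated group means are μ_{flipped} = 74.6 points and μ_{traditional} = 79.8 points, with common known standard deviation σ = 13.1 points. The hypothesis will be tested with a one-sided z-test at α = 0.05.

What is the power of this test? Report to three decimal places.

Standardized effect: d = |μ_{flipped} − μ_{traditional}| / σ = |74.6 − 79.8| / 13.1 = 0.3969
Noncentrality parameter: δ = d·√(n/2) = 0.3969 × √(85/2) = 2.5878
Critical value for a one-sided test at α = 0.05: z_α = 1.645.
Power = Φ(δ − 1.645) = Φ(0.943) = 0.8271.

Power ≈ 0.827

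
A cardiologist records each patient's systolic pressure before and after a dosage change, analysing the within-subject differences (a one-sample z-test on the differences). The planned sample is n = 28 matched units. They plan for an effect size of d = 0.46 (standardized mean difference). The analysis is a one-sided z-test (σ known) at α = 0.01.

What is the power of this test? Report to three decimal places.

Power ≈ 0.543

Noncentrality parameter: δ = d·√n = 0.46 × √28 = 2.4341
Critical value for a one-sided test at α = 0.01: z_α = 2.326.
Power = Φ(δ − 2.326) = Φ(0.108) = 0.5429.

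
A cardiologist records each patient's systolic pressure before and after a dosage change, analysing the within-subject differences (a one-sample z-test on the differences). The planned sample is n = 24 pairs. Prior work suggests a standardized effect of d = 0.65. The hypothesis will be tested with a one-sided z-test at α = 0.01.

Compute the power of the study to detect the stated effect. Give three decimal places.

Power ≈ 0.805

Noncentrality parameter: δ = d·√n = 0.65 × √24 = 3.1843
One-sided α = 0.01 → critical value z_{0.01} = 2.326.
Power = P(Z > 2.326 − δ) = Φ(0.858) = 0.8046.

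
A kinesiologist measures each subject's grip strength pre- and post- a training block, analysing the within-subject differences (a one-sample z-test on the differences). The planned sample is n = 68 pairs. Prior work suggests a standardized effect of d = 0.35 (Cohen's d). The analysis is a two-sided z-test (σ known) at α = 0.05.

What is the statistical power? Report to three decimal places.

Power ≈ 0.823

Noncentrality parameter: δ = d·√n = 0.35 × √68 = 2.8862
Two-sided α = 0.05 → critical value z_{0.025} = 1.960.
Power = Φ(δ − 1.960) + Φ(−δ − 1.960) = Φ(0.926) + Φ(-4.846) = 0.8228 + 0.0000 = 0.8228.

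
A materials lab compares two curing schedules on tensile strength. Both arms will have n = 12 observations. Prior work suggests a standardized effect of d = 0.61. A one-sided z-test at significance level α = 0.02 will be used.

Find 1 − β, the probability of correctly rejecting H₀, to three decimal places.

Power ≈ 0.288

Noncentrality parameter: δ = d·√(n/2) = 0.61 × √(12/2) = 1.4942
Critical value for a one-sided test at α = 0.02: z_α = 2.054.
Power = P(Z > 2.054 − δ) = Φ(-0.560) = 0.2879.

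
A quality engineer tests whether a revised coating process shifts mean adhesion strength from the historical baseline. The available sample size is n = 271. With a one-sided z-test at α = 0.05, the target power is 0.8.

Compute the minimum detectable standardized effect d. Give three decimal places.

d ≈ 0.151

Required noncentrality: δ = z_{0.05} + z_{0.20} = 1.645 + 0.842 = 2.486.
δ = d·√n ⇒ d = δ/√n = 2.486/√271 = 0.1510.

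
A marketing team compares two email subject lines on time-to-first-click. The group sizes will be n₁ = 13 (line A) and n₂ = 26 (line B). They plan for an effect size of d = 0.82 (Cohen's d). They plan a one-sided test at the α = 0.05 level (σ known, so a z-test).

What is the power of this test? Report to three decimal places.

Noncentrality parameter: δ = d / √(1/n₁ + 1/n₂) = 0.82 / √(1/13 + 1/26) = 2.4140
One-sided α = 0.05 → critical value z_{0.05} = 1.645.
Power = Φ(δ − 1.645) = Φ(0.769) = 0.7791.

Power ≈ 0.779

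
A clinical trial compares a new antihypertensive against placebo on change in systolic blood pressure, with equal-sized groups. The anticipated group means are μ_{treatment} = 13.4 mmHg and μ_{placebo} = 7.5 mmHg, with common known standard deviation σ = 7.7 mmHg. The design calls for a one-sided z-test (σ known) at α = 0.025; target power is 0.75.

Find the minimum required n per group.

Standardized effect: d = |μ_{treatment} − μ_{placebo}| / σ = |13.4 − 7.5| / 7.7 = 0.7662
Set Φ(δ − 1.960) = 0.75; then δ − 1.960 = Φ⁻¹(0.75) = 0.674, giving δ = 2.634.
δ = d·√(n/2) ⇒ n = 2(δ/d)² = 2 × (2.634 / 0.7662)² = 23.64.
Round up to the next whole unit.

n = 24 per group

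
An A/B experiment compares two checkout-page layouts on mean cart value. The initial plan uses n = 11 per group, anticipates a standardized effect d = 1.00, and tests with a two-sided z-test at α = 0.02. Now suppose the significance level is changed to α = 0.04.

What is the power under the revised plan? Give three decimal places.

δ = d·√(n/2) = 1.00 × √(11/2) = 2.3452 (unchanged). New critical value: z_{0.02} = 2.054.
Revised power = Φ(δ − 2.054) + Φ(−δ − 2.054) = Φ(0.291) + Φ(-4.399) = 0.6146 + 0.0000 = 0.6147.

Power ≈ 0.615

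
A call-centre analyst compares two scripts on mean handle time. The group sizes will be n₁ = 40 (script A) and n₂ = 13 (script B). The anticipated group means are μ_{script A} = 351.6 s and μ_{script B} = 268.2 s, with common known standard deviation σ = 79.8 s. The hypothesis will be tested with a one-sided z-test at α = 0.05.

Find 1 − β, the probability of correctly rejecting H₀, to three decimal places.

Standardized effect: d = |μ_{script A} − μ_{script B}| / σ = |351.6 − 268.2| / 79.8 = 1.0451
Noncentrality parameter: δ = d / √(1/n₁ + 1/n₂) = 1.0451 / √(1/40 + 1/13) = 3.2736
One-sided α = 0.05 → critical value z_{0.05} = 1.645.
Power = Φ(δ − 1.645) = Φ(1.629) = 0.9483.

Power ≈ 0.948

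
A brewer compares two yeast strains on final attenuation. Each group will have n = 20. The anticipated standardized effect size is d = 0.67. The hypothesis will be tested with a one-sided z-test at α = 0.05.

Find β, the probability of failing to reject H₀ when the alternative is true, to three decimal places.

β ≈ 0.318

Noncentrality parameter: δ = d·√(n/2) = 0.67 × √(20/2) = 2.1187
One-sided α = 0.05 → critical value z_{0.05} = 1.645.
Power = Φ(δ − 1.645) = Φ(0.474) = 0.6822.
Type II error: β = 1 − power = 1 − 0.6822 = 0.3178.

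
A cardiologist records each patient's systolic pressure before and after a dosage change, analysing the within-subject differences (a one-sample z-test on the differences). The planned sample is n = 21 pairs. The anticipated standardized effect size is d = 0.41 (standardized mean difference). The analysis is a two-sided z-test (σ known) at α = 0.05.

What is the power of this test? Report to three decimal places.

Noncentrality parameter: δ = d·√n = 0.41 × √21 = 1.8789
Two-sided α = 0.05 → critical value z_{0.025} = 1.960.
Power = Φ(δ − 1.960) + Φ(−δ − 1.960) = Φ(-0.081) + Φ(-3.839) = 0.4677 + 0.0001 = 0.4677.

Power ≈ 0.468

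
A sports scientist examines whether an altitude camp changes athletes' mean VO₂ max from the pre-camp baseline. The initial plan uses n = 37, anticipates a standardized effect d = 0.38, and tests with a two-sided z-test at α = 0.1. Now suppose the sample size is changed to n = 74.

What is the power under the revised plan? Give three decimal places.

Power ≈ 0.948

With n = 74: δ = d·√n = 0.38 × √74 = 3.2689. Critical value z_{0.05} = 1.645.
Revised power = Φ(δ − 1.645) + Φ(−δ − 1.645) = Φ(1.624) + Φ(-4.914) = 0.9478 + 0.0000 = 0.9478.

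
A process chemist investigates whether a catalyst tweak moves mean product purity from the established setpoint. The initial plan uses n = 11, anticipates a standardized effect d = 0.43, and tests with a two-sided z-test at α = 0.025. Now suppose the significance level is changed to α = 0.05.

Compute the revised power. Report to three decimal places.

Power ≈ 0.297

δ = d·√n = 0.43 × √11 = 1.4261 (unchanged). New critical value: z_{0.025} = 1.960.
Revised power = Φ(δ − 1.960) + Φ(−δ − 1.960) = Φ(-0.534) + Φ(-3.386) = 0.2967 + 0.0004 = 0.2971.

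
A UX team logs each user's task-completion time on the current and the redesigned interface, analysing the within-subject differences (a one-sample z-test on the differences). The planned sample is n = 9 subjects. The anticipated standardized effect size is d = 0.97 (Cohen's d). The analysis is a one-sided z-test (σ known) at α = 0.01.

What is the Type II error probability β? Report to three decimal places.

β ≈ 0.280

Noncentrality parameter: δ = d·√n = 0.97 × √9 = 2.9100
One-sided α = 0.01 → critical value z_{0.01} = 2.326.
Power = P(Z > 2.326 − δ) = Φ(0.584) = 0.7203.
Type II error: β = 1 − power = 1 − 0.7203 = 0.2797.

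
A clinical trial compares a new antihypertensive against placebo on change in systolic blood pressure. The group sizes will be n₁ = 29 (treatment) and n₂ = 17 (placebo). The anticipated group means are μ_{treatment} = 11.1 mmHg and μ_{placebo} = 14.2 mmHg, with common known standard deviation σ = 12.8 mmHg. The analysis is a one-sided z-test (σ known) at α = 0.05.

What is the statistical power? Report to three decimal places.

Standardized effect: d = |μ_{treatment} − μ_{placebo}| / σ = |11.1 − 14.2| / 12.8 = 0.2422
Noncentrality parameter: δ = d / √(1/n₁ + 1/n₂) = 0.2422 / √(1/29 + 1/17) = 0.7929
One-sided α = 0.05 → critical value z_{0.05} = 1.645.
Power = Φ(δ − 1.645) = Φ(-0.852) = 0.1971.

Power ≈ 0.197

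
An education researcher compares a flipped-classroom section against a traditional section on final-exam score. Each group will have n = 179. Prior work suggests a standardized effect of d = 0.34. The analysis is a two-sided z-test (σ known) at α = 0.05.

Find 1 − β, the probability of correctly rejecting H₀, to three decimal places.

Power ≈ 0.896

Noncentrality parameter: δ = d·√(n/2) = 0.34 × √(179/2) = 3.2166
Two-sided α = 0.05 → critical value z_{0.025} = 1.960.
Power = Φ(δ − 1.960) + Φ(−δ − 1.960) = Φ(1.257) + Φ(-5.177) = 0.8955 + 0.0000 = 0.8955.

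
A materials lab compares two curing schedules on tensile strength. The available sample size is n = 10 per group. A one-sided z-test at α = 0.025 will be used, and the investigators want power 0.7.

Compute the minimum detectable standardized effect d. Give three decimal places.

d ≈ 1.111

Required noncentrality: δ = z_{0.025} + z_{0.30} = 1.960 + 0.524 = 2.484.
δ = d·√(n/2) ⇒ d = δ/√(n/2) = 2.484/√(10/2) = 1.1110.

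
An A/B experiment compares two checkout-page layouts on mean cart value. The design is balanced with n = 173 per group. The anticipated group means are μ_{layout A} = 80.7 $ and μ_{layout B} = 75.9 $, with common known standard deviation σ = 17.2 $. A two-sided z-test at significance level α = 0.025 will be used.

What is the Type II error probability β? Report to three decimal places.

Standardized effect: d = |μ_{layout A} − μ_{layout B}| / σ = |80.7 − 75.9| / 17.2 = 0.2791
Noncentrality parameter: δ = d·√(n/2) = 0.2791 × √(173/2) = 2.5955
Critical value for a two-sided test at α = 0.025: z_{α/2} = 2.241.
Power = Φ(δ − 2.241) + Φ(−δ − 2.241) = Φ(0.354) + Φ(-4.837) = 0.6384 + 0.0000 = 0.6384.
Type II error: β = 1 − power = 1 − 0.6384 = 0.3616.

β ≈ 0.362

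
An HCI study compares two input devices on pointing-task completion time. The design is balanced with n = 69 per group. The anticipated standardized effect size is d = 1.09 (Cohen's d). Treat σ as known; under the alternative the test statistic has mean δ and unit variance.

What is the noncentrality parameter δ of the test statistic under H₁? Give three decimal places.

The noncentrality parameter scales effect size by the design's sample-size factor: δ = d·√(n/2) = 1.09 × √(69/2) = 6.4023

δ ≈ 6.402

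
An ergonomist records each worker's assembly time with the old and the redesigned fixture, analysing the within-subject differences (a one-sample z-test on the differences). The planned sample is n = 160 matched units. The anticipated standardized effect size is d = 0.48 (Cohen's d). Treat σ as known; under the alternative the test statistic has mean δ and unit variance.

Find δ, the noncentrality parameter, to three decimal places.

The noncentrality parameter scales effect size by the design's sample-size factor: δ = d·√n = 0.48 × √160 = 6.0716

δ ≈ 6.072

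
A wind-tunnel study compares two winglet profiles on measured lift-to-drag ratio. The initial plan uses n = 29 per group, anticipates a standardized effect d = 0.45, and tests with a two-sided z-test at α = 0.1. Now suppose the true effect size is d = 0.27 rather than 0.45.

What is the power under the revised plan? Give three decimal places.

Power ≈ 0.272

With d = 0.27: δ = d·√(n/2) = 0.27 × √(29/2) = 1.0281. Critical value z_{0.05} = 1.645.
Revised power = Φ(δ − 1.645) + Φ(−δ − 1.645) = Φ(-0.617) + Φ(-2.673) = 0.2687 + 0.0038 = 0.2725.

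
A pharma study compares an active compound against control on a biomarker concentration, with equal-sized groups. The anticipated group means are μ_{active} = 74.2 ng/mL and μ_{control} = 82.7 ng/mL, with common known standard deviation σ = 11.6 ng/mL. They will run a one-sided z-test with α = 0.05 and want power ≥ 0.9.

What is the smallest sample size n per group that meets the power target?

n = 32 per group

Standardized effect: d = |μ_{active} − μ_{control}| / σ = |74.2 − 82.7| / 11.6 = 0.7328
For power 0.9 need Φ(δ − z_{0.05}) = 0.9, so δ = z_{0.05} + z_{0.10} = 1.645 + 1.282 = 2.926.
δ = d·√(n/2) ⇒ n = 2(δ/d)² = 2 × (2.926 / 0.7328)² = 31.90.
Round up to the next whole unit.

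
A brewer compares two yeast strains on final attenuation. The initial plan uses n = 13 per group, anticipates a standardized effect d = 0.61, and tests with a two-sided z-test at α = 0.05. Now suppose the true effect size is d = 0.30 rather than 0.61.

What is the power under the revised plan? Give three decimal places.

With d = 0.30: δ = d·√(n/2) = 0.30 × √(13/2) = 0.7649. Critical value z_{0.025} = 1.960.
Revised power = Φ(δ − 1.960) + Φ(−δ − 1.960) = Φ(-1.195) + Φ(-2.725) = 0.1160 + 0.0032 = 0.1192.

Power ≈ 0.119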